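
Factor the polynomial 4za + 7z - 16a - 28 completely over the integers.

Group as (4za + 7z) + (-16a - 28) = z(4a + 7) - 4(4a + 7).
Both groups share the factor (4a + 7).

(4a + 7)(z - 4)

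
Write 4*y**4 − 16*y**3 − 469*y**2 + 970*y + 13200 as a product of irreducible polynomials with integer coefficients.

(2*y + 11)*(2*y − 15)*(y + 8)*(y − 10)

Among the possible rational roots, y = −8 is a root, giving the factor (y + 8) and quotient 4*y**3 − 48*y**2 − 85*y + 1650.
Continuing, y = −11/2 is a root, so (2*y + 11) is a factor; dividing leaves 2*y**2 − 35*y + 150.
The remaining quadratic factors as (2*y − 15)(y − 10).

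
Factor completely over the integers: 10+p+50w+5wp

Group as (5wp+50w) + (p+10) = 5w(p+10) + (p+10).
Both groups share the factor (p+10).

(5w+1)(p+10)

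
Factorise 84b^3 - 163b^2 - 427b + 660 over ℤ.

By the rational root theorem, b = -15/7 is a root, so (7b + 15) is a factor; dividing leaves 12b^2 - 49b + 44.
The remaining quadratic factors as (4b - 11)(3b - 4).

(3b - 4)(4b - 11)(7b + 15)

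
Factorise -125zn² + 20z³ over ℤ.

Pull out the common factor 5z; 4z² - 25n² is a difference of squares.

5z(2z - 5n)(2z + 5n)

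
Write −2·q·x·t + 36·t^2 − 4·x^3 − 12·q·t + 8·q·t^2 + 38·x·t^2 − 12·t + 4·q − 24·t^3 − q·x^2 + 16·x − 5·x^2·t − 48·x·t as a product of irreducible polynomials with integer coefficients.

−(x − 2·t + 2)·(x + 4·t − 2)·(q + 4·x − 3·t)

Group: x·(−q·x − 4·q·t + 2·q − 4·x^2 − 13·x·t + 8·x + 12·t^2 − 6·t) + (−2·t + 2)·(−q·x − 4·q·t + 2·q − 4·x^2 − 13·x·t + 8·x + 12·t^2 − 6·t); both groups contain (−q·x − 4·q·t + 2·q − 4·x^2 − 13·x·t + 8·x + 12·t^2 − 6·t), so (x − 2·t + 2) is a factor with cofactor −q·x − 4·q·t + 2·q − 4·x^2 − 13·x·t + 8·x + 12·t^2 − 6·t.
The cofactor groups again: −q·x − 4·q·t + 2·q − 4·x^2 − 13·x·t + 8·x + 12·t^2 − 6·t = −x·(q + 4·x − 3·t) + (−4·t + 2)·(q + 4·x − 3·t); both groups contain (q + 4·x − 3·t), giving −(x + 4·t − 2)·(q + 4·x − 3·t).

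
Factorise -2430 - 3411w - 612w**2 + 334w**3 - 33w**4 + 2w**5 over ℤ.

Among the possible rational roots, w = -1 is a root, so (w + 1) is a factor; dividing leaves 2w**4 - 35w**3 + 369w**2 - 981w - 2430.
Continuing, w = 6 is a root, so (w - 6) is a factor; dividing leaves 2w**3 - 23w**2 + 231w + 405.
Then w = -3/2 is a root, so (2w + 3) divides it; the quotient is w**2 - 13w + 135.
The quadratic w**2 - 13w + 135 has discriminant -371 < 0 and is irreducible over ℤ.

(2w + 3)(w + 1)(w - 6)(w**2 - 13w + 135)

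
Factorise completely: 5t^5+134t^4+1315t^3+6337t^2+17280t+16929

(5t+9)(t+11)(t+9)(t^2+5t+19)

Among the possible rational roots, t = -9/5 is a root, so (5t+9) divides it; the quotient is t^4+25t^3+218t^2+875t+1881.
Next, t = -9 is a root, so (t+9) is a factor; dividing leaves t^3+16t^2+74t+209.
Then t = -11 is a root, so (t+11) is a factor; dividing leaves t^2+5t+19.
The quadratic t^2+5t+19 has discriminant -51 < 0 and is irreducible over ℤ.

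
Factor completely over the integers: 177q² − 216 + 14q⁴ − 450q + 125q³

(2q − 3)(7q + 3)(q + 4)(q + 6)

Among the possible rational roots, q = −4 is a root, giving the factor (q + 4) and quotient 14q³ + 69q² − 99q − 54.
Then q = −3/7 is a root, so (7q + 3) divides it; the quotient is 2q² + 9q − 18.
The remaining quadratic factors as (q + 6)(2q − 3).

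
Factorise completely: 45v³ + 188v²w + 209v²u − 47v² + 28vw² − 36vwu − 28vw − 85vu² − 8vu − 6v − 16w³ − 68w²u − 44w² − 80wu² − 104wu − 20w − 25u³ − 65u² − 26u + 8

(9v − 2w − 5u − 4)(v + 4w + 5u − 1)(5v + 2w + u + 2)

Group: v(45v² + 8vw − 16vu − 2v − 4w² − 12wu − 12w − 5u² − 14u − 8) + (4w + 5u − 1)(45v² + 8vw − 16vu − 2v − 4w² − 12wu − 12w − 5u² − 14u − 8); both groups contain (45v² + 8vw − 16vu − 2v − 4w² − 12wu − 12w − 5u² − 14u − 8), so (v + 4w + 5u − 1) is a factor with cofactor 45v² + 8vw − 16vu − 2v − 4w² − 12wu − 12w − 5u² − 14u − 8.
The cofactor groups again: 45v² + 8vw − 16vu − 2v − 4w² − 12wu − 12w − 5u² − 14u − 8 = 9v(5v + 2w + u + 2) + (−2w − 5u − 4)(5v + 2w + u + 2); both groups contain (5v + 2w + u + 2), giving (9v − 2w − 5u − 4)(5v + 2w + u + 2).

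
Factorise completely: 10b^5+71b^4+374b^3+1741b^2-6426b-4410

(2b-5)(5b+3)(b+7)(b^2+2b+42)

Testing divisors of the constant over divisors of the leading coefficient, b = -7 is a root, so (b+7) divides it; the quotient is 10b^4+b^3+367b^2-828b-630.
Continuing, b = 5/2 is a root, so (2b-5) divides it; the quotient is 5b^3+13b^2+216b+126.
Continuing, b = -3/5 is a root, giving the factor (5b+3) and quotient b^2+2b+42.
The quadratic b^2+2b+42 has discriminant -164 < 0 and is irreducible over ℤ.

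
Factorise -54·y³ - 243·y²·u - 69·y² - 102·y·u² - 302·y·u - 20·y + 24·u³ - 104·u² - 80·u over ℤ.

-(6·y - u + 5)·(y + 4·u)·(9·y + 6·u + 4)

Group: 6·y·(-9·y² - 42·y·u - 4·y - 24·u² - 16·u) + (-u + 5)·(-9·y² - 42·y·u - 4·y - 24·u² - 16·u); both groups contain (-9·y² - 42·y·u - 4·y - 24·u² - 16·u), so (6·y - u + 5) is a factor with cofactor -9·y² - 42·y·u - 4·y - 24·u² - 16·u.
The cofactor groups again: -9·y² - 42·y·u - 4·y - 24·u² - 16·u = -y·(9·y + 6·u + 4) - 4·u·(9·y + 6·u + 4); both groups contain (9·y + 6·u + 4), giving -(y + 4·u)·(9·y + 6·u + 4).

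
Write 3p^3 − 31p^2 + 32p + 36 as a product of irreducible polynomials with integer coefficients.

(3p + 2)(p − 2)(p − 9)

By the rational root theorem, p = 9 is a root, so (p − 9) divides it; the quotient is 3p^2 − 4p − 4.
The remaining quadratic factors as (p − 2)(3p + 2).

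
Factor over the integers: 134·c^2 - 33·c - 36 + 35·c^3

Among the possible rational roots, c = -3/7 is a root, so (7·c + 3) divides it; the quotient is 5·c^2 + 17·c - 12.
The remaining quadratic factors as (c + 4)(5·c - 3).

(5·c - 3)·(7·c + 3)·(c + 4)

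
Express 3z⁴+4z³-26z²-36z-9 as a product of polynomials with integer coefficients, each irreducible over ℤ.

(3z+1)(z+1)(z+3)(z-3)

By the rational root theorem, z = -3 is a root, so (z+3) divides it; the quotient is 3z³-5z²-11z-3.
Continuing, z = 3 is a root, giving the factor (z-3) and quotient 3z²+4z+1.
The remaining quadratic factors as (z+1)(3z+1).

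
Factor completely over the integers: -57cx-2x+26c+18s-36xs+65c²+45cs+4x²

Group: 5c(13c-x+9s) + (-4x+2)(13c-x+9s); both groups contain (13c-x+9s).

(13c-x+9s)(5c-4x+2)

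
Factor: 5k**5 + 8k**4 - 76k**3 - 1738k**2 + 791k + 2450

(5k - 7)(k + 1)(k - 7)(k**2 + 9k + 50)

Among the possible rational roots, k = 7 is a root, giving the factor (k - 7) and quotient 5k**4 + 43k**3 + 225k**2 - 163k - 350.
Then k = -1 is a root, giving the factor (k + 1) and quotient 5k**3 + 38k**2 + 187k - 350.
Then k = 7/5 is a root, giving the factor (5k - 7) and quotient k**2 + 9k + 50.
The quadratic k**2 + 9k + 50 has discriminant -119 < 0 and is irreducible over ℤ.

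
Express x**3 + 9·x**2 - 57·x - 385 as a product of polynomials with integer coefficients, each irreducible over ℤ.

(x + 11)·(x + 5)·(x - 7)

Among the possible rational roots, x = 7 is a root, so (x - 7) divides it; the quotient is x**2 + 16·x + 55.
The remaining quadratic factors as (x + 11)(x + 5).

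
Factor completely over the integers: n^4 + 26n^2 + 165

Substitute u = n^2 to get a quadratic in u, then factor.
n^2 + 11 is irreducible over ℤ (always positive, so no real roots).
n^2 + 15 is irreducible over ℤ (always positive, so no real roots).

(n^2 + 11)(n^2 + 15)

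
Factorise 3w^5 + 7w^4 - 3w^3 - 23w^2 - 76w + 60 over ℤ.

Among the possible rational roots, w = -3 is a root, so (w + 3) divides it; the quotient is 3w^4 - 2w^3 + 3w^2 - 32w + 20.
Then w = 2/3 is a root, so (3w - 2) is a factor; dividing leaves w^3 + w - 10.
Next, w = 2 is a root, so (w - 2) divides it; the quotient is w^2 + 2w + 5.
The quadratic w^2 + 2w + 5 has discriminant -16 < 0 and is irreducible over ℤ.

(3w - 2)(w + 3)(w - 2)(w^2 + 2w + 5)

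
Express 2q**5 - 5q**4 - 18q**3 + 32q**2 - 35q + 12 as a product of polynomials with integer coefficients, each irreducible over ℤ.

By the rational root theorem, q = 4 is a root, so (q - 4) is a factor; dividing leaves 2q**4 + 3q**3 - 6q**2 + 8q - 3.
Continuing, q = -3 is a root, so (q + 3) divides it; the quotient is 2q**3 - 3q**2 + 3q - 1.
Then q = 1/2 is a root, so (2q - 1) is a factor; dividing leaves q**2 - q + 1.
The quadratic q**2 - q + 1 has discriminant -3 < 0 and is irreducible over ℤ.

(2q - 1)(q + 3)(q - 4)(q**2 - q + 1)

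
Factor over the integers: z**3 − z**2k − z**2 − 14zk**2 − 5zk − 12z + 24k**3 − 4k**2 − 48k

Group: z(z**2 + zk − 4z − 12k**2 − 16k) + (−2k + 3)(z**2 + zk − 4z − 12k**2 − 16k); both groups contain (z**2 + zk − 4z − 12k**2 − 16k), so (z − 2k + 3) is a factor with cofactor z**2 + zk − 4z − 12k**2 − 16k.
The cofactor groups again: z**2 + zk − 4z − 12k**2 − 16k = z(z + 4k) + (−3k − 4)(z + 4k); both groups contain (z + 4k), giving (z − 3k − 4)(z + 4k).

(z − 2k + 3)(z − 3k − 4)(z + 4k)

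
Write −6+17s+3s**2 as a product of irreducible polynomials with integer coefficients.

Need a pair with product 3·(−6) = −18 and sum 17: that's 18 and −1.
Split the middle term: 3s**2+18s − s−6 = 3s(s+6) − (s+6).

(3s−1)(s+6)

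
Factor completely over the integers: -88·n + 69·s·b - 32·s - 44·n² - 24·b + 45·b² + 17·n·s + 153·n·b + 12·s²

-(4·n - 3·s - 15·b + 8)·(11·n + 4·s + 3·b)

Group: -11·n·(4·n - 3·s - 15·b + 8) + (-4·s - 3·b)·(4·n - 3·s - 15·b + 8); both groups contain (4·n - 3·s - 15·b + 8).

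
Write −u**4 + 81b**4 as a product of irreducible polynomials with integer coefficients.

Write as (9b**2)² − (u**2)², then factor 9b**2 − u**2 once more.

(3b + u)(3b − u)(9b**2 + u**2)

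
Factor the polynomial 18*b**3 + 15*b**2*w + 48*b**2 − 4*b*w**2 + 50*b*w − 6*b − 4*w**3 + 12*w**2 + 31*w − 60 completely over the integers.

(2*b − w + 4)*(3*b + 2*w + 5)*(3*b + 2*w − 3)

Group: 2*b*(9*b**2 + 12*b*w + 6*b + 4*w**2 + 4*w − 15) + (−w + 4)*(9*b**2 + 12*b*w + 6*b + 4*w**2 + 4*w − 15); both groups contain (9*b**2 + 12*b*w + 6*b + 4*w**2 + 4*w − 15), so (2*b − w + 4) is a factor with cofactor 9*b**2 + 12*b*w + 6*b + 4*w**2 + 4*w − 15.
The cofactor groups again: 9*b**2 + 12*b*w + 6*b + 4*w**2 + 4*w − 15 = 3*b*(3*b + 2*w + 5) + (2*w − 3)*(3*b + 2*w + 5); both groups contain (3*b + 2*w + 5), giving (3*b + 2*w − 3)*(3*b + 2*w + 5).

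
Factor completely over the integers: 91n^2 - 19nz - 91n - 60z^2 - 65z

(13n - 12z - 13)(7n + 5z)

Group: 13n(7n + 5z) + (-12z - 13)(7n + 5z); both groups contain (7n + 5z).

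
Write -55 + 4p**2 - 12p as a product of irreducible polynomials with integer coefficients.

Need a pair with product 4·(-55) = -220 and sum -12: that's 10 and -22.
Split the middle term: 4p**2 + 10p - 22p - 55 = 2p(2p + 5) - 11(2p + 5).

(2p + 5)(2p - 11)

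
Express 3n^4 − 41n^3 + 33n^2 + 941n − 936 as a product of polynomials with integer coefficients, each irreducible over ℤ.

By the rational root theorem, n = −13/3 is a root, giving the factor (3n + 13) and quotient n^3 − 18n^2 + 89n − 72.
Next, n = 9 is a root, so (n − 9) is a factor; dividing leaves n^2 − 9n + 8.
The remaining quadratic factors as (n − 1)(n − 8).

(3n + 13)(n − 1)(n − 8)(n − 9)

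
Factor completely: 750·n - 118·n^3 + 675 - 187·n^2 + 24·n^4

(4·n + 9)·(6·n + 5)·(n - 3)·(n - 5)

Testing divisors of the constant over divisors of the leading coefficient, n = 3 is a root, so (n - 3) divides it; the quotient is 24·n^3 - 46·n^2 - 325·n - 225.
Then n = -9/4 is a root, so (4·n + 9) divides it; the quotient is 6·n^2 - 25·n - 25.
The remaining quadratic factors as (6·n + 5)(n - 5).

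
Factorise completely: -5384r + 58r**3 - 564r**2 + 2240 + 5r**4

Testing divisors of the constant over divisors of the leading coefficient, r = -8 is a root, giving the factor (r + 8) and quotient 5r**3 + 18r**2 - 708r + 280.
Continuing, r = 10 is a root, giving the factor (r - 10) and quotient 5r**2 + 68r - 28.
The remaining quadratic factors as (r + 14)(5r - 2).

(5r - 2)(r + 14)(r + 8)(r - 10)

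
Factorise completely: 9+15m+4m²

Need a pair with product 4·9 = 36 and sum 15: that's 12 and 3.
Split the middle term: 4m²+12m + 3m+9 = 4m(m+3) + 3(m+3).

(4m+3)(m+3)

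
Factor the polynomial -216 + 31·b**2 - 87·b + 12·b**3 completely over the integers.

(3·b - 8)·(4·b + 9)·(b + 3)

Testing divisors of the constant over divisors of the leading coefficient, b = -9/4 is a root, giving the factor (4·b + 9) and quotient 3·b**2 + b - 24.
The remaining quadratic factors as (3·b - 8)(b + 3).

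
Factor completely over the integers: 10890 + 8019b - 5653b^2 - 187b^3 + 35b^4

By the rational root theorem, b = 11/5 is a root, so (5b - 11) is a factor; dividing leaves 7b^3 - 22b^2 - 1179b - 990.
Then b = 15 is a root, so (b - 15) is a factor; dividing leaves 7b^2 + 83b + 66.
The remaining quadratic factors as (7b + 6)(b + 11).

(5b - 11)(7b + 6)(b + 11)(b - 15)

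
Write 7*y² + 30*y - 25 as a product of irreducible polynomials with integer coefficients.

Need a pair with product 7·(-25) = -175 and sum 30: that's -5 and 35.
Split the middle term: 7*y² - 5*y + 35*y - 25 = y*(7*y - 5) + 5*(7*y - 5).

(7*y - 5)*(y + 5)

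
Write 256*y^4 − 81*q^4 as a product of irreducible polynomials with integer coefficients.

(4*y)⁴ − (3*q)⁴ = ((4*y)² − (3*q)²)((4*y)² + (3*q)²); the first factor splits again, the second (16*y^2 + 9*q^2) is irreducible.

(4*y − 3*q)*(4*y + 3*q)*(16*y^2 + 9*q^2)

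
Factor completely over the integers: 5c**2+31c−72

Need a pair with product 5·(−72) = −360 and sum 31: that's −9 and 40.
Split the middle term: 5c**2−9c + 40c−72 = c(5c−9) + 8(5c−9).

(5c−9)(c+8)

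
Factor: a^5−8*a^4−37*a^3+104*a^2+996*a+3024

(a+4)*(a−7)*(a−9)*(a^2+4*a+12)

By the rational root theorem, a = 9 is a root, giving the factor (a−9) and quotient a^4+a^3−28*a^2−148*a−336.
Continuing, a = 7 is a root, so (a−7) is a factor; dividing leaves a^3+8*a^2+28*a+48.
Next, a = −4 is a root, so (a+4) is a factor; dividing leaves a^2+4*a+12.
The quadratic a^2+4*a+12 has discriminant −32 < 0 and is irreducible over ℤ.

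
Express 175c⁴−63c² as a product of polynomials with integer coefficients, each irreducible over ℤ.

7c²(5c+3)(5c−3)

Pull out the common factor 7c²; 25c²−9 is a difference of squares.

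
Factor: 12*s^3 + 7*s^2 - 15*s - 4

Testing divisors of the constant over divisors of the leading coefficient, s = 1 is a root, so (s - 1) is a factor; dividing leaves 12*s^2 + 19*s + 4.
The remaining quadratic factors as (3*s + 4)(4*s + 1).

(3*s + 4)*(4*s + 1)*(s - 1)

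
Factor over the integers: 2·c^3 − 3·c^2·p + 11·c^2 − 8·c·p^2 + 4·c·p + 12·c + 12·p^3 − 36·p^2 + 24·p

(2·c − 3·p + 3)·(c + 2·p)·(c − 2·p + 4)

Group: c·(2·c^2 + c·p + 3·c − 6·p^2 + 6·p) + (−2·p + 4)·(2·c^2 + c·p + 3·c − 6·p^2 + 6·p); both groups contain (2·c^2 + c·p + 3·c − 6·p^2 + 6·p), so (c − 2·p + 4) is a factor with cofactor 2·c^2 + c·p + 3·c − 6·p^2 + 6·p.
The cofactor groups again: 2·c^2 + c·p + 3·c − 6·p^2 + 6·p = c·(2·c − 3·p + 3) + 2·p·(2·c − 3·p + 3); both groups contain (2·c − 3·p + 3), giving (c + 2·p)·(2·c − 3·p + 3).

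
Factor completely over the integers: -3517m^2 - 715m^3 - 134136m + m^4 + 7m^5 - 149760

Trying the rational-root candidates, m = 15 is a root, so (m - 15) divides it; the quotient is 7m^4 + 106m^3 + 875m^2 + 9608m + 9984.
Next, m = -13 is a root, giving the factor (m + 13) and quotient 7m^3 + 15m^2 + 680m + 768.
Next, m = -8/7 is a root, giving the factor (7m + 8) and quotient m^2 + m + 96.
The quadratic m^2 + m + 96 has discriminant -383 < 0 and is irreducible over ℤ.

(7m + 8)(m + 13)(m - 15)(m^2 + m + 96)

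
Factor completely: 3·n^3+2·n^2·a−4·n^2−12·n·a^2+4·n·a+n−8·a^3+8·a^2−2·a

(n−2·a)·(3·n+2·a−1)·(n+2·a−1)

Group: n·(3·n^2+8·n·a−4·n+4·a^2−4·a+1) − 2·a·(3·n^2+8·n·a−4·n+4·a^2−4·a+1); both groups contain (3·n^2+8·n·a−4·n+4·a^2−4·a+1), so (n−2·a) is a factor with cofactor 3·n^2+8·n·a−4·n+4·a^2−4·a+1.
The cofactor groups again: 3·n^2+8·n·a−4·n+4·a^2−4·a+1 = n·(3·n+2·a−1) + (2·a−1)·(3·n+2·a−1); both groups contain (3·n+2·a−1), giving (n+2·a−1)·(3·n+2·a−1).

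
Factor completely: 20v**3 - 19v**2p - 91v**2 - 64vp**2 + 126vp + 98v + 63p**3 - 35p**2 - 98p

(4v - 7p - 7)(v - p)(5v + 9p - 14)

Group: v(20v**2 + vp - 91v - 63p**2 + 35p + 98) - p(20v**2 + vp - 91v - 63p**2 + 35p + 98); both groups contain (20v**2 + vp - 91v - 63p**2 + 35p + 98), so (v - p) is a factor with cofactor 20v**2 + vp - 91v - 63p**2 + 35p + 98.
The cofactor groups again: 20v**2 + vp - 91v - 63p**2 + 35p + 98 = 5v(4v - 7p - 7) + (9p - 14)(4v - 7p - 7); both groups contain (4v - 7p - 7), giving (5v + 9p - 14)(4v - 7p - 7).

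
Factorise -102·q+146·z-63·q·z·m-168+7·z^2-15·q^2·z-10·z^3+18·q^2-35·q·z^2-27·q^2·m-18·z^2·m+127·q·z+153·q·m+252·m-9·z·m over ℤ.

-(3·q+z+4)·(5·z+9·m-6)·(q+2·z-7)

Group: q·(-15·q·z-27·q·m+18·q-5·z^2-9·z·m-14·z-36·m+24) + (2·z-7)·(-15·q·z-27·q·m+18·q-5·z^2-9·z·m-14·z-36·m+24); both groups contain (-15·q·z-27·q·m+18·q-5·z^2-9·z·m-14·z-36·m+24), so (q+2·z-7) is a factor with cofactor -15·q·z-27·q·m+18·q-5·z^2-9·z·m-14·z-36·m+24.
The cofactor groups again: -15·q·z-27·q·m+18·q-5·z^2-9·z·m-14·z-36·m+24 = -5·z·(3·q+z+4) + (-9·m+6)·(3·q+z+4); both groups contain (3·q+z+4), giving -(5·z+9·m-6)·(3·q+z+4).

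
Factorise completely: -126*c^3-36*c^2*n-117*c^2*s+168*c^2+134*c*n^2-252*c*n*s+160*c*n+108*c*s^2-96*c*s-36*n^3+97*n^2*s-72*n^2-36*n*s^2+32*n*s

-(3*c-n)*(6*c-4*n+9*s-8)*(7*c+9*n-4*s)

Group: 7*c*(-18*c^2+18*c*n-27*c*s+24*c-4*n^2+9*n*s-8*n) + (9*n-4*s)*(-18*c^2+18*c*n-27*c*s+24*c-4*n^2+9*n*s-8*n); both groups contain (-18*c^2+18*c*n-27*c*s+24*c-4*n^2+9*n*s-8*n), so (7*c+9*n-4*s) is a factor with cofactor -18*c^2+18*c*n-27*c*s+24*c-4*n^2+9*n*s-8*n.
The cofactor groups again: -18*c^2+18*c*n-27*c*s+24*c-4*n^2+9*n*s-8*n = -3*c*(6*c-4*n+9*s-8) + n*(6*c-4*n+9*s-8); both groups contain (6*c-4*n+9*s-8), giving -(3*c-n)*(6*c-4*n+9*s-8).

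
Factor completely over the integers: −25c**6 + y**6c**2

c**2(y**3 − 5c**2)(y**3 + 5c**2)

Every term has a factor of c**2; factoring it out leaves y**6 − 25c**4.
Recognize a difference of squares with the parts y**3 and 5c**2.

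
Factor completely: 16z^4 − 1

Difference of squares twice: with A = 2z and B = 1, A⁴ − B⁴ = (A² − B²)(A² + B²), and A² − B² factors again.

(2z + 1)(2z − 1)(4z^2 + 1)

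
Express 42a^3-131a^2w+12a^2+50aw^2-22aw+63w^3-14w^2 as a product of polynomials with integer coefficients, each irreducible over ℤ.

(2a+w)(3a-7w)(7a-9w+2)

Group: 2a(21a^2-76aw+6a+63w^2-14w) + w(21a^2-76aw+6a+63w^2-14w); both groups contain (21a^2-76aw+6a+63w^2-14w), so (2a+w) is a factor with cofactor 21a^2-76aw+6a+63w^2-14w.
The cofactor groups again: 21a^2-76aw+6a+63w^2-14w = 7a(3a-7w) + (-9w+2)(3a-7w); both groups contain (3a-7w), giving (7a-9w+2)(3a-7w).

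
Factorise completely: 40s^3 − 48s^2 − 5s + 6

(5s − 6)(8s^2 − 1)

Group as (40s^3 − 5s) + (−48s^2 + 6) = 5s(8s^2 − 1) − 6(8s^2 − 1).
Both groups share the factor (8s^2 − 1).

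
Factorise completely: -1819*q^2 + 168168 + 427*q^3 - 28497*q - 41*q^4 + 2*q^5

Trying the rational-root candidates, q = 13 is a root, so (q - 13) divides it; the quotient is 2*q^4 - 15*q^3 + 232*q^2 + 1197*q - 12936.
Then q = 11/2 is a root, so (2*q - 11) is a factor; dividing leaves q^3 - 2*q^2 + 105*q + 1176.
Next, q = -7 is a root, giving the factor (q + 7) and quotient q^2 - 9*q + 168.
The quadratic q^2 - 9*q + 168 has discriminant -591 < 0 and is irreducible over ℤ.

(2*q - 11)*(q + 7)*(q - 13)*(q^2 - 9*q + 168)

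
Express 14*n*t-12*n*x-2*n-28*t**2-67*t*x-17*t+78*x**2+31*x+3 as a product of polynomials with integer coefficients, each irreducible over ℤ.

(2*n-4*t-13*x-3)*(7*t-6*x-1)

Group: 7*t*(2*n-4*t-13*x-3) + (-6*x-1)*(2*n-4*t-13*x-3); both groups contain (2*n-4*t-13*x-3).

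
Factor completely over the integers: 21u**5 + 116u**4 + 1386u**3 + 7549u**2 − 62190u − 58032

Testing divisors of the constant over divisors of the leading coefficient, u = −8 is a root, so (u + 8) divides it; the quotient is 21u**4 − 52u**3 + 1802u**2 − 6867u − 7254.
Next, u = −6/7 is a root, giving the factor (7u + 6) and quotient 3u**3 − 10u**2 + 266u − 1209.
Then u = 13/3 is a root, so (3u − 13) is a factor; dividing leaves u**2 + u + 93.
The quadratic u**2 + u + 93 has discriminant −371 < 0 and is irreducible over ℤ.

(3u − 13)(7u + 6)(u + 8)(u**2 + u + 93)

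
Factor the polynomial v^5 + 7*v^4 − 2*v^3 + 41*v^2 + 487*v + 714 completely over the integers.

Testing divisors of the constant over divisors of the leading coefficient, v = −7 is a root, giving the factor (v + 7) and quotient v^4 − 2*v^2 + 55*v + 102.
Next, v = −2 is a root, so (v + 2) is a factor; dividing leaves v^3 − 2*v^2 + 2*v + 51.
Next, v = −3 is a root, so (v + 3) divides it; the quotient is v^2 − 5*v + 17.
The quadratic v^2 − 5*v + 17 has discriminant −43 < 0 and is irreducible over ℤ.

(v + 2)*(v + 3)*(v + 7)*(v^2 − 5*v + 17)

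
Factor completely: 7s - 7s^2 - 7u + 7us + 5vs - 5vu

-(5v - 7s + 7)(u - s)

Group: -5v(u - s) + (7s - 7)(u - s); both groups contain (u - s).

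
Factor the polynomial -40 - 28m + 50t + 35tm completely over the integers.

(5t - 4)(7m + 10)

Group as (35tm + 50t) + (-28m - 40) = 5t(7m + 10) - 4(7m + 10).
Both groups share the factor (7m + 10).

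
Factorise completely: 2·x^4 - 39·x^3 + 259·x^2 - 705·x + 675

(2·x - 5)·(x - 3)·(x - 5)·(x - 9)

By the rational root theorem, x = 9 is a root, so (x - 9) is a factor; dividing leaves 2·x^3 - 21·x^2 + 70·x - 75.
Next, x = 5 is a root, so (x - 5) divides it; the quotient is 2·x^2 - 11·x + 15.
The remaining quadratic factors as (2·x - 5)(x - 3).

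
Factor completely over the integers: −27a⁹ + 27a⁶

Factor out 27a⁶ first: what remains is −a³ + 1.
Recognize a difference of cubes with the parts 1 and a.

−27a⁶(a − 1)(a² + a + 1)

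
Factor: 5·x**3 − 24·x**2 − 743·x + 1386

(5·x − 9)·(x + 11)·(x − 14)

Trying the rational-root candidates, x = 9/5 is a root, giving the factor (5·x − 9) and quotient x**2 − 3·x − 154.
The remaining quadratic factors as (x + 11)(x − 14).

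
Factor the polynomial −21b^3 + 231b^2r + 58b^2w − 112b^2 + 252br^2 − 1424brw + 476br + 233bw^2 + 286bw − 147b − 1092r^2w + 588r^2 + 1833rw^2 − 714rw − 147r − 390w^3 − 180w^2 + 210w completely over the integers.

−(3b − 13w + 7)(7b + 7r − 10w)(b − 12r + 3w + 3)

Group: 3b(−7b^2 + 77br − 11bw − 21b + 84r^2 − 141rw − 21r + 30w^2 + 30w) + (−13w + 7)(−7b^2 + 77br − 11bw − 21b + 84r^2 − 141rw − 21r + 30w^2 + 30w); both groups contain (−7b^2 + 77br − 11bw − 21b + 84r^2 − 141rw − 21r + 30w^2 + 30w), so (3b − 13w + 7) is a factor with cofactor −7b^2 + 77br − 11bw − 21b + 84r^2 − 141rw − 21r + 30w^2 + 30w.
The cofactor groups again: −7b^2 + 77br − 11bw − 21b + 84r^2 − 141rw − 21r + 30w^2 + 30w = −b(7b + 7r − 10w) + (12r − 3w − 3)(7b + 7r − 10w); both groups contain (7b + 7r − 10w), giving −(b − 12r + 3w + 3)(7b + 7r − 10w).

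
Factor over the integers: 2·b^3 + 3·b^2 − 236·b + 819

(2·b − 9)·(b + 13)·(b − 7)

Testing divisors of the constant over divisors of the leading coefficient, b = 7 is a root, giving the factor (b − 7) and quotient 2·b^2 + 17·b − 117.
The remaining quadratic factors as (2·b − 9)(b + 13).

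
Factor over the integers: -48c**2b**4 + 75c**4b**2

3b**2c**2(5c - 4b)(5c + 4b)

Every term has a factor of 3c**2b**2. Then 25c**2 - 16b**2 = (5c)² − (4b)².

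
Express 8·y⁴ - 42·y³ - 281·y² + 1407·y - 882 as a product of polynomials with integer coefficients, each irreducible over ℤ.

(2·y - 7)·(4·y - 3)·(y + 6)·(y - 7)

Trying the rational-root candidates, y = 7 is a root, so (y - 7) divides it; the quotient is 8·y³ + 14·y² - 183·y + 126.
Next, y = 7/2 is a root, so (2·y - 7) is a factor; dividing leaves 4·y² + 21·y - 18.
The remaining quadratic factors as (y + 6)(4·y - 3).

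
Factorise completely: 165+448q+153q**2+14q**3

Among the possible rational roots, q = −3/7 is a root, so (7q+3) divides it; the quotient is 2q**2+21q+55.
The remaining quadratic factors as (2q+11)(q+5).

(2q+11)(7q+3)(q+5)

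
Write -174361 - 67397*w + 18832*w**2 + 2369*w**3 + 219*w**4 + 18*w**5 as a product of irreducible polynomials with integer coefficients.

(3*w - 11)*(6*w + 11)*(w + 11)*(w**2 + 3*w + 131)

By the rational root theorem, w = 11/3 is a root, so (3*w - 11) divides it; the quotient is 6*w**4 + 95*w**3 + 1138*w**2 + 10450*w + 15851.
Next, w = -11 is a root, giving the factor (w + 11) and quotient 6*w**3 + 29*w**2 + 819*w + 1441.
Then w = -11/6 is a root, giving the factor (6*w + 11) and quotient w**2 + 3*w + 131.
The quadratic w**2 + 3*w + 131 has discriminant -515 < 0 and is irreducible over ℤ.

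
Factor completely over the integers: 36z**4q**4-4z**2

4z**2(3zq**2+1)(3zq**2-1)

Every term has a factor of 4z**2; factoring it out leaves 9z**2q**4-1.
Recognize a difference of squares with the parts 3zq**2 and 1.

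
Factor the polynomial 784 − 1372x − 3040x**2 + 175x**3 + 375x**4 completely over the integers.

Among the possible rational roots, x = 14/5 is a root, so (5x − 14) divides it; the quotient is 75x**3 + 245x**2 + 78x − 56.
Next, x = −14/5 is a root, giving the factor (5x + 14) and quotient 15x**2 + 7x − 4.
The remaining quadratic factors as (3x − 1)(5x + 4).

(3x − 1)(5x + 14)(5x + 4)(5x − 14)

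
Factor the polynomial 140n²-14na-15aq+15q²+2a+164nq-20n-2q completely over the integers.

(10n-a+q)(14n+15q-2)

Group: 14n(10n-a+q) + (15q-2)(10n-a+q); both groups contain (10n-a+q).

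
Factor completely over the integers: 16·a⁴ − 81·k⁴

(2·a)⁴ − (3·k)⁴ = ((2·a)² − (3·k)²)((2·a)² + (3·k)²); the first factor splits again, the second (4·a² + 9·k²) is irreducible.

(2·a + 3·k)·(2·a − 3·k)·(4·a² + 9·k²)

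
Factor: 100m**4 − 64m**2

Pull out the common factor 4m**2; 25m**2 − 16 is a difference of squares.

4m**2(5m + 4)(5m − 4)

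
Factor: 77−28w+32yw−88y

Group as (32yw−88y) + (−28w+77) = 8y(4w−11) − 7(4w−11).
Both groups share the factor (4w−11).

(4w−11)(8y−7)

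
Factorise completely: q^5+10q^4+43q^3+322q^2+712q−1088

(q+4)(q+8)(q−1)(q^2−q+34)

Among the possible rational roots, q = −8 is a root, so (q+8) is a factor; dividing leaves q^4+2q^3+27q^2+106q−136.
Then q = 1 is a root, so (q−1) divides it; the quotient is q^3+3q^2+30q+136.
Next, q = −4 is a root, so (q+4) divides it; the quotient is q^2−q+34.
The quadratic q^2−q+34 has discriminant −135 < 0 and is irreducible over ℤ.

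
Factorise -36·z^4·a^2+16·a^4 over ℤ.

Pull out the common factor 4·a^2, leaving -9·z^4+4·a^2.
Recognize a difference of squares with the parts 2·a and 3·z^2.

-4·a^2·(3·z^2-2·a)·(3·z^2+2·a)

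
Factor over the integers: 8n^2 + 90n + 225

Need a pair with product 8·225 = 1800 and sum 90: that's 60 and 30.
Split the middle term: 8n^2 + 60n + 30n + 225 = 4n(2n + 15) + 15(2n + 15).

(2n + 15)(4n + 15)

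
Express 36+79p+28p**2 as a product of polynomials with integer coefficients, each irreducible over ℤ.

(4p+9)(7p+4)

Need a pair with product 28·36 = 1008 and sum 79: that's 16 and 63.
Split the middle term: 28p**2+16p + 63p+36 = 4p(7p+4) + 9(7p+4).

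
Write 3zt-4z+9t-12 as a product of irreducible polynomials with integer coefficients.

(3t-4)(z+3)

Group as (3zt-4z) + (9t-12) = z(3t-4) + 3(3t-4).
Both groups share the factor (3t-4).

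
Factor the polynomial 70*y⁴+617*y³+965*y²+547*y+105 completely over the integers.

Among the possible rational roots, y = -1/2 is a root, so (2*y+1) divides it; the quotient is 35*y³+291*y²+337*y+105.
Then y = -7 is a root, so (y+7) is a factor; dividing leaves 35*y²+46*y+15.
The remaining quadratic factors as (7*y+5)(5*y+3).

(2*y+1)*(5*y+3)*(7*y+5)*(y+7)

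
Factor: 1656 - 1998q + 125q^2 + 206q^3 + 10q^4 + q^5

Among the possible rational roots, q = 2 is a root, giving the factor (q - 2) and quotient q^4 + 12q^3 + 230q^2 + 585q - 828.
Continuing, q = 1 is a root, giving the factor (q - 1) and quotient q^3 + 13q^2 + 243q + 828.
Continuing, q = -4 is a root, so (q + 4) divides it; the quotient is q^2 + 9q + 207.
The quadratic q^2 + 9q + 207 has discriminant -747 < 0 and is irreducible over ℤ.

(q + 4)(q - 1)(q - 2)(q^2 + 9q + 207)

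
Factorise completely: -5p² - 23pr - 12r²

Group: -p(5p + 3r) - 4r(5p + 3r); both groups contain (5p + 3r).

-(5p + 3r)(p + 4r)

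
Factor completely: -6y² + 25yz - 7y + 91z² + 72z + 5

Group: -3y(2y - 13z - 1) + (-7z - 5)(2y - 13z - 1); both groups contain (2y - 13z - 1).

-(2y - 13z - 1)(3y + 7z + 5)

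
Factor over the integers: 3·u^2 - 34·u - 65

Need a pair with product 3·(-65) = -195 and sum -34: that's 5 and -39.
Split the middle term: 3·u^2 + 5·u - 39·u - 65 = u·(3·u + 5) - 13·(3·u + 5).

(3·u + 5)·(u - 13)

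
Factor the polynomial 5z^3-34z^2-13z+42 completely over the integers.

(5z+6)(z-1)(z-7)

Among the possible rational roots, z = -6/5 is a root, so (5z+6) divides it; the quotient is z^2-8z+7.
The remaining quadratic factors as (z-7)(z-1).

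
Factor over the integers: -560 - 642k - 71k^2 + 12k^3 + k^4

Among the possible rational roots, k = -14 is a root, so (k + 14) divides it; the quotient is k^3 - 2k^2 - 43k - 40.
Then k = 8 is a root, so (k - 8) is a factor; dividing leaves k^2 + 6k + 5.
The remaining quadratic factors as (k + 1)(k + 5).

(k + 1)(k + 14)(k + 5)(k - 8)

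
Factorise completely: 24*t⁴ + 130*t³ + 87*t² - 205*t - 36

(4*t + 9)*(6*t + 1)*(t + 4)*(t - 1)

Trying the rational-root candidates, t = -1/6 is a root, so (6*t + 1) is a factor; dividing leaves 4*t³ + 21*t² + 11*t - 36.
Next, t = -4 is a root, so (t + 4) divides it; the quotient is 4*t² + 5*t - 9.
The remaining quadratic factors as (4*t + 9)(t - 1).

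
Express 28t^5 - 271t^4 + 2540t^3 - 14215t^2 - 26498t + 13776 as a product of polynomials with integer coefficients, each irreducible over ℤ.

Trying the rational-root candidates, t = 3/7 is a root, giving the factor (7t - 3) and quotient 4t^4 - 37t^3 + 347t^2 - 1882t - 4592.
Continuing, t = -7/4 is a root, giving the factor (4t + 7) and quotient t^3 - 11t^2 + 106t - 656.
Continuing, t = 8 is a root, giving the factor (t - 8) and quotient t^2 - 3t + 82.
The quadratic t^2 - 3t + 82 has discriminant -319 < 0 and is irreducible over ℤ.

(4t + 7)(7t - 3)(t - 8)(t^2 - 3t + 82)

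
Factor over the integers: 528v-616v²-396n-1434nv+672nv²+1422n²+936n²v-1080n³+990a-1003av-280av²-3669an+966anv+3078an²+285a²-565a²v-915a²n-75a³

Group: 15a(-5a²-63an-35av+19a+180n²+84nv-237n-77v+66) + (-6n+8v)(-5a²-63an-35av+19a+180n²+84nv-237n-77v+66); both groups contain (-5a²-63an-35av+19a+180n²+84nv-237n-77v+66), so (15a-6n+8v) is a factor with cofactor -5a²-63an-35av+19a+180n²+84nv-237n-77v+66.
The cofactor groups again: -5a²-63an-35av+19a+180n²+84nv-237n-77v+66 = -a(5a-12n+11) + (-15n-7v+6)(5a-12n+11); both groups contain (5a-12n+11), giving -(a+15n+7v-6)(5a-12n+11).

-(15a-6n+8v)(5a-12n+11)(a+15n+7v-6)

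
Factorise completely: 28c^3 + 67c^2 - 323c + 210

Trying the rational-root candidates, c = -5 is a root, so (c + 5) divides it; the quotient is 28c^2 - 73c + 42.
The remaining quadratic factors as (4c - 7)(7c - 6).

(4c - 7)(7c - 6)(c + 5)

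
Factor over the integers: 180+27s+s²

(s+12)(s+15)

Two integers with product 180 and sum 27 are 12 and 15.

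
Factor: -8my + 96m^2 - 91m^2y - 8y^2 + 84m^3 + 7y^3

Group: 4m(21m^2 - 28my + 24m + 7y^2 - 8y) + y(21m^2 - 28my + 24m + 7y^2 - 8y); both groups contain (21m^2 - 28my + 24m + 7y^2 - 8y), so (4m + y) is a factor with cofactor 21m^2 - 28my + 24m + 7y^2 - 8y.
The cofactor groups again: 21m^2 - 28my + 24m + 7y^2 - 8y = 7m(3m - y) + (-7y + 8)(3m - y); both groups contain (3m - y), giving (7m - 7y + 8)(3m - y).

(3m - y)(4m + y)(7m - 7y + 8)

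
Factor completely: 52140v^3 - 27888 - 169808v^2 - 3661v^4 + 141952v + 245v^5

Testing divisors of the constant over divisors of the leading coefficient, v = 2/7 is a root, giving the factor (7v - 2) and quotient 35v^4 - 513v^3 + 7302v^2 - 22172v + 13944.
Then v = 14/5 is a root, so (5v - 14) divides it; the quotient is 7v^3 - 83v^2 + 1228v - 996.
Then v = 6/7 is a root, so (7v - 6) divides it; the quotient is v^2 - 11v + 166.
The quadratic v^2 - 11v + 166 has discriminant -543 < 0 and is irreducible over ℤ.

(5v - 14)(7v - 2)(7v - 6)(v^2 - 11v + 166)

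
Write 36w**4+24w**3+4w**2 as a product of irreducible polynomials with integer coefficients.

Factor out 4w**2 first: what remains is 9w**2+6w+1.
Recognize a perfect-square trinomial with the parts 1 and 3w.

4w**2(3w+1)**2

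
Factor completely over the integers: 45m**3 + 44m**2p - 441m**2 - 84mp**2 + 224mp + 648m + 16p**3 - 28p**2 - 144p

Group: m(45m**2 - 46mp - 81m + 8p**2 + 18p) + (2p - 8)(45m**2 - 46mp - 81m + 8p**2 + 18p); both groups contain (45m**2 - 46mp - 81m + 8p**2 + 18p), so (m + 2p - 8) is a factor with cofactor 45m**2 - 46mp - 81m + 8p**2 + 18p.
The cofactor groups again: 45m**2 - 46mp - 81m + 8p**2 + 18p = 9m(5m - 4p - 9) - 2p(5m - 4p - 9); both groups contain (5m - 4p - 9), giving (9m - 2p)(5m - 4p - 9).

(5m - 4p - 9)(9m - 2p)(m + 2p - 8)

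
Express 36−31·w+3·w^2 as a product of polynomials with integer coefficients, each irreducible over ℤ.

(3·w−4)·(w−9)

Need a pair with product 3·36 = 108 and sum −31: that's −27 and −4.
Split the middle term: 3·w^2−27·w − 4·w+36 = 3·w·(w−9) − 4·(w−9).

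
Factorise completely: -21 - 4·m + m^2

(m + 3)·(m - 7)

Two integers with product -21 and sum -4 are -7 and 3.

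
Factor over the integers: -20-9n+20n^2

Need a pair with product 20·(-20) = -400 and sum -9: that's -25 and 16.
Split the middle term: 20n^2-25n + 16n-20 = 5n(4n-5) + 4(4n-5).

(4n-5)(5n+4)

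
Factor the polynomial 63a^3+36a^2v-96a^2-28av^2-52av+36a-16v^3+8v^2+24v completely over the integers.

Group: 3a(21a^2+26av-18a+8v^2-12v) + (-2v-2)(21a^2+26av-18a+8v^2-12v); both groups contain (21a^2+26av-18a+8v^2-12v), so (3a-2v-2) is a factor with cofactor 21a^2+26av-18a+8v^2-12v.
The cofactor groups again: 21a^2+26av-18a+8v^2-12v = 3a(7a+4v-6) + 2v(7a+4v-6); both groups contain (7a+4v-6), giving (3a+2v)(7a+4v-6).

(3a+2v)(3a-2v-2)(7a+4v-6)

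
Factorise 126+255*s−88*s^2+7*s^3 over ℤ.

(7*s+3)*(s−6)*(s−7)

By the rational root theorem, s = −3/7 is a root, giving the factor (7*s+3) and quotient s^2−13*s+42.
The remaining quadratic factors as (s−6)(s−7).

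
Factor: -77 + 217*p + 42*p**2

7*(2*p + 11)*(3*p - 1)

Pull out the common factor 7, then factor the remaining trinomial.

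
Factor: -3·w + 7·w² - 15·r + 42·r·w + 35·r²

Group: 7·r·(5·r + w) + (7·w - 3)·(5·r + w); both groups contain (5·r + w).

(5·r + w)·(7·r + 7·w - 3)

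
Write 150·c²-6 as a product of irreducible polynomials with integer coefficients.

Factor out 6, leaving 25·c²-1, which is a difference of two squares.

6·(5·c+1)·(5·c-1)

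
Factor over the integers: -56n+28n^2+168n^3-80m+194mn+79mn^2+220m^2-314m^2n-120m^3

-(10m+7n)(3m+8n-4)(4m-3n-2)

Group: 10m(-12m^2-23mn+22m+24n^2+4n-8) + 7n(-12m^2-23mn+22m+24n^2+4n-8); both groups contain (-12m^2-23mn+22m+24n^2+4n-8), so (10m+7n) is a factor with cofactor -12m^2-23mn+22m+24n^2+4n-8.
The cofactor groups again: -12m^2-23mn+22m+24n^2+4n-8 = -4m(3m+8n-4) + (3n+2)(3m+8n-4); both groups contain (3m+8n-4), giving -(4m-3n-2)(3m+8n-4).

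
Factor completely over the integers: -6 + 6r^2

6(r + 1)(r - 1)

Factor out 6, leaving r^2 - 1, which is a difference of two squares.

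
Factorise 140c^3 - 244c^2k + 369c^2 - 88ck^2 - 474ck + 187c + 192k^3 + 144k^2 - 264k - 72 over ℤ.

(4c - 4k - 1)(5c - 8k + 8)(7c + 6k + 9)

Group: 5c(28c^2 - 4ck + 29c - 24k^2 - 42k - 9) + (-8k + 8)(28c^2 - 4ck + 29c - 24k^2 - 42k - 9); both groups contain (28c^2 - 4ck + 29c - 24k^2 - 42k - 9), so (5c - 8k + 8) is a factor with cofactor 28c^2 - 4ck + 29c - 24k^2 - 42k - 9.
The cofactor groups again: 28c^2 - 4ck + 29c - 24k^2 - 42k - 9 = 4c(7c + 6k + 9) + (-4k - 1)(7c + 6k + 9); both groups contain (7c + 6k + 9), giving (4c - 4k - 1)(7c + 6k + 9).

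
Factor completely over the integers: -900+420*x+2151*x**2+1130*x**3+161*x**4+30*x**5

Testing divisors of the constant over divisors of the leading coefficient, x = -5/3 is a root, so (3*x+5) is a factor; dividing leaves 10*x**4+37*x**3+315*x**2+192*x-180.
Continuing, x = -6/5 is a root, so (5*x+6) is a factor; dividing leaves 2*x**3+5*x**2+57*x-30.
Next, x = 1/2 is a root, so (2*x-1) divides it; the quotient is x**2+3*x+30.
The quadratic x**2+3*x+30 has discriminant -111 < 0 and is irreducible over ℤ.

(2*x-1)*(3*x+5)*(5*x+6)*(x**2+3*x+30)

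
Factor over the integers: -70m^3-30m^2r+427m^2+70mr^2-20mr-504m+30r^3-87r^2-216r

-(2m+2r-9)(5m-5r-8)(7m+3r)

Group: 2m(-35m^2+20mr+56m+15r^2+24r) + (2r-9)(-35m^2+20mr+56m+15r^2+24r); both groups contain (-35m^2+20mr+56m+15r^2+24r), so (2m+2r-9) is a factor with cofactor -35m^2+20mr+56m+15r^2+24r.
The cofactor groups again: -35m^2+20mr+56m+15r^2+24r = -5m(7m+3r) + (5r+8)(7m+3r); both groups contain (7m+3r), giving -(5m-5r-8)(7m+3r).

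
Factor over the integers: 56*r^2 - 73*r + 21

Need a pair with product 56·21 = 1176 and sum -73: that's -24 and -49.
Split the middle term: 56*r^2 - 24*r - 49*r + 21 = 8*r*(7*r - 3) - 7*(7*r - 3).

(7*r - 3)*(8*r - 7)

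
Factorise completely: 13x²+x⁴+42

Substitute u = x² to get a quadratic in u, then factor.
x²+6 is irreducible over ℤ (always positive, so no real roots).
x²+7 is irreducible over ℤ (always positive, so no real roots).

(x²+6)(x²+7)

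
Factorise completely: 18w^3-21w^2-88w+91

(3w-7)(6w+13)(w-1)

Trying the rational-root candidates, w = 7/3 is a root, so (3w-7) is a factor; dividing leaves 6w^2+7w-13.
The remaining quadratic factors as (6w+13)(w-1).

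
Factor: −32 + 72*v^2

8*(3*v + 2)*(3*v − 2)

Pull out the common factor 8; 9*v^2 − 4 is a difference of squares.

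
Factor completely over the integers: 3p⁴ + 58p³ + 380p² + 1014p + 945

Among the possible rational roots, p = -7/3 is a root, so (3p + 7) is a factor; dividing leaves p³ + 17p² + 87p + 135.
Next, p = -3 is a root, so (p + 3) is a factor; dividing leaves p² + 14p + 45.
The remaining quadratic factors as (p + 5)(p + 9).

(3p + 7)(p + 3)(p + 5)(p + 9)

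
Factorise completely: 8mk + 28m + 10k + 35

(2k + 7)(4m + 5)

Group as (8mk + 28m) + (10k + 35) = 4m(2k + 7) + 5(2k + 7).
Both groups share the factor (2k + 7).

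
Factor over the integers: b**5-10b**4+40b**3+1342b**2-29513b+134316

Among the possible rational roots, b = 7 is a root, giving the factor (b-7) and quotient b**4-3b**3+19b**2+1475b-19188.
Next, b = 9 is a root, giving the factor (b-9) and quotient b**3+6b**2+73b+2132.
Continuing, b = -13 is a root, so (b+13) is a factor; dividing leaves b**2-7b+164.
The quadratic b**2-7b+164 has discriminant -607 < 0 and is irreducible over ℤ.

(b+13)(b-7)(b-9)(b**2-7b+164)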